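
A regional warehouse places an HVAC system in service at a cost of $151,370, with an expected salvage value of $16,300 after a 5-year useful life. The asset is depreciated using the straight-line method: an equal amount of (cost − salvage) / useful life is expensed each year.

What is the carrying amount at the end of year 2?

Depreciable base = $151,370 − $16,300 = $135,070.
Annual expense = $135,070 / 5 = $27,014.
End of year 1: book value $124,356.
End of year 2: book value $97,342.

$97,342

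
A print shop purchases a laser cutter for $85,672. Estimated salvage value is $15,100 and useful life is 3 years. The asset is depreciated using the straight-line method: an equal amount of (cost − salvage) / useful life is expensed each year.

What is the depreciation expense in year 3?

Depreciable base = $85,672 − $15,100 = $70,572.
Annual expense = $70,572 / 3 = $23,524.

$23,524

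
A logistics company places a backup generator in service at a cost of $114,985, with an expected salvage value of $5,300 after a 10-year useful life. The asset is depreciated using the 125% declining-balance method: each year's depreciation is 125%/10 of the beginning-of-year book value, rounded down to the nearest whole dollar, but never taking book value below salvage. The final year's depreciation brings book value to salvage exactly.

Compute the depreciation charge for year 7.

Depreciable base = $114,985 − $5,300 = $109,685.
Year 1: ⌊$114,985 × 125%/10⌋ = $14,373. Book value $100,612.
Year 2: ⌊$100,612 × 125%/10⌋ = $12,576. Book value $88,036.
Year 3: ⌊$88,036 × 125%/10⌋ = $11,004. Book value $77,032.
Year 4: ⌊$77,032 × 125%/10⌋ = $9,629. Book value $67,403.
Year 5: ⌊$67,403 × 125%/10⌋ = $8,425. Book value $58,978.
Year 6: ⌊$58,978 × 125%/10⌋ = $7,372. Book value $51,606.
Year 7: ⌊$51,606 × 125%/10⌋ = $6,450. Book value $45,156.

$6,450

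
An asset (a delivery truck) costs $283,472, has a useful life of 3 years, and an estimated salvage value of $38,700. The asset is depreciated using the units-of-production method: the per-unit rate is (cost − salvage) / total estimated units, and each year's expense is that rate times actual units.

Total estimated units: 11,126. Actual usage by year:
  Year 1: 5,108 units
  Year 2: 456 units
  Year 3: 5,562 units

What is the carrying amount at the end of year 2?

$161,064

Depreciable base = $283,472 − $38,700 = $244,772.
Rate = $244,772 / 11,126 units = $22 per unit.
Year 1: 5,108 × $22 = $112,376. Book value $171,096.
Year 2: 456 × $22 = $10,032. Book value $161,064.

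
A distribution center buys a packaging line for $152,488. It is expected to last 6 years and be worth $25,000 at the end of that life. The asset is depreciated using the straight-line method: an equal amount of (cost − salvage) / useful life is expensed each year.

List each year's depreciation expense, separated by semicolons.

Depreciable base = $152,488 − $25,000 = $127,488.
Annual expense = $127,488 / 6 = $21,248.
End of year 1: book value $131,240.
End of year 2: book value $109,992.
End of year 3: book value $88,744.
End of year 4: book value $67,496.
End of year 5: book value $46,248.
End of year 6: book value $25,000.

$21,248; $21,248; $21,248; $21,248; $21,248; $21,248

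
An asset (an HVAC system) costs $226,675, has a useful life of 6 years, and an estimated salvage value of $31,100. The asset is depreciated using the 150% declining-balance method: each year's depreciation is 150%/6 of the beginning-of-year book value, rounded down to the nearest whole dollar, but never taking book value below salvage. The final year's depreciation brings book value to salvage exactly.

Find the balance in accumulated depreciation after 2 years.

$99,169

Depreciable base = $226,675 − $31,100 = $195,575.
Year 1: ⌊$226,675 × 150%/6⌋ = $56,668. Book value $170,007.
Year 2: ⌊$170,007 × 150%/6⌋ = $42,501. Book value $127,506.
Accumulated through year 2 = $226,675 − $127,506 = $99,169.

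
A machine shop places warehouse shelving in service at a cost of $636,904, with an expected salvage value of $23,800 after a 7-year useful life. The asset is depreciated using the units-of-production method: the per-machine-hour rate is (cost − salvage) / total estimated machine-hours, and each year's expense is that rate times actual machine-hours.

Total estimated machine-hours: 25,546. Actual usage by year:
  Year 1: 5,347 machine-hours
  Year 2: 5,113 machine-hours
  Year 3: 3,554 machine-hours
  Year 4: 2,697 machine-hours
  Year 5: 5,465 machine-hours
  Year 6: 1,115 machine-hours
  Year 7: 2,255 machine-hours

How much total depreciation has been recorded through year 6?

Depreciable base = $636,904 − $23,800 = $613,104.
Rate = $613,104 / 25,546 machine-hours = $24 per machine-hour.
Year 1: 5,347 × $24 = $128,328. Book value $508,576.
Year 2: 5,113 × $24 = $122,712. Book value $385,864.
Year 3: 3,554 × $24 = $85,296. Book value $300,568.
Year 4: 2,697 × $24 = $64,728. Book value $235,840.
Year 5: 5,465 × $24 = $131,160. Book value $104,680.
Year 6: 1,115 × $24 = $26,760. Book value $77,920.
Accumulated through year 6 = $636,904 − $77,920 = $558,984.

$558,984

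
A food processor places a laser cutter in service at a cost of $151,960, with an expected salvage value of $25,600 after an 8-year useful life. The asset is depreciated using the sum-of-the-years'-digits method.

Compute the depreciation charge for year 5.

$14,040

Depreciable base = $151,960 − $25,600 = $126,360.
Sum of the years' digits = 8+7+6+5+4+3+2+1 = 36.
Year 1: $126,360 × 8/36 = $28,080. Book value $123,880.
Year 2: $126,360 × 7/36 = $24,570. Book value $99,310.
Year 3: $126,360 × 6/36 = $21,060. Book value $78,250.
Year 4: $126,360 × 5/36 = $17,550. Book value $60,700.
Year 5: $126,360 × 4/36 = $14,040. Book value $46,660.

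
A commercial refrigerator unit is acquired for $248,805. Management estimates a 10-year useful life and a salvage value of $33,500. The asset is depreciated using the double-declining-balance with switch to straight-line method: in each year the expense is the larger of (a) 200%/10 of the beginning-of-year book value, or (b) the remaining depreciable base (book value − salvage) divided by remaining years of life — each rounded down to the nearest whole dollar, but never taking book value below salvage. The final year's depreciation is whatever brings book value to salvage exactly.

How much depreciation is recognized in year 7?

$13,044

Depreciable base = $248,805 − $33,500 = $215,305.
Year 1: DB = ⌊$248,805 × 200%/10⌋ = $49,761; SL = ⌊$215,305/10⌋ = $21,530 → take DB $49,761. Book value $199,044.
Year 2: DB = ⌊$199,044 × 200%/10⌋ = $39,808; SL = ⌊$165,544/9⌋ = $18,393 → take DB $39,808. Book value $159,236.
Year 3: DB = ⌊$159,236 × 200%/10⌋ = $31,847; SL = ⌊$125,736/8⌋ = $15,717 → take DB $31,847. Book value $127,389.
Year 4: DB = ⌊$127,389 × 200%/10⌋ = $25,477; SL = ⌊$93,889/7⌋ = $13,412 → take DB $25,477. Book value $101,912.
Year 5: DB = ⌊$101,912 × 200%/10⌋ = $20,382; SL = ⌊$68,412/6⌋ = $11,402 → take DB $20,382. Book value $81,530.
Year 6: DB = ⌊$81,530 × 200%/10⌋ = $16,306; SL = ⌊$48,030/5⌋ = $9,606 → take DB $16,306. Book value $65,224.
Year 7: DB = ⌊$65,224 × 200%/10⌋ = $13,044; SL = ⌊$31,724/4⌋ = $7,931 → take DB $13,044. Book value $52,180.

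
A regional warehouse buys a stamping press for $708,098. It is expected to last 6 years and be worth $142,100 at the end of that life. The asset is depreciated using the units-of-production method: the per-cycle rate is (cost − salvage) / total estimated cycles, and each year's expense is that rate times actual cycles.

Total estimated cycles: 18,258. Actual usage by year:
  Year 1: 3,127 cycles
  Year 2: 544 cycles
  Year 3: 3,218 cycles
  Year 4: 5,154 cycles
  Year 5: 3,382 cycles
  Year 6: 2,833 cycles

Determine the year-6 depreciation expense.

Depreciable base = $708,098 − $142,100 = $565,998.
Rate = $565,998 / 18,258 cycles = $31 per cycle.
Year 1: 3,127 × $31 = $96,937. Book value $611,161.
Year 2: 544 × $31 = $16,864. Book value $594,297.
Year 3: 3,218 × $31 = $99,758. Book value $494,539.
Year 4: 5,154 × $31 = $159,774. Book value $334,765.
Year 5: 3,382 × $31 = $104,842. Book value $229,923.
Year 6: 2,833 × $31 = $87,823. Book value $142,100.

$87,823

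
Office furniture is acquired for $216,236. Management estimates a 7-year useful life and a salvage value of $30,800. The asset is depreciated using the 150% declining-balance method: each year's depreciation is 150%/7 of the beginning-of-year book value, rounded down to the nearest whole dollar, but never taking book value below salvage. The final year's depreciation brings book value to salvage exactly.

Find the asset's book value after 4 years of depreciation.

Depreciable base = $216,236 − $30,800 = $185,436.
Year 1: ⌊$216,236 × 150%/7⌋ = $46,336. Book value $169,900.
Year 2: ⌊$169,900 × 150%/7⌋ = $36,407. Book value $133,493.
Year 3: ⌊$133,493 × 150%/7⌋ = $28,605. Book value $104,888.
Year 4: ⌊$104,888 × 150%/7⌋ = $22,476. Book value $82,412.

$82,412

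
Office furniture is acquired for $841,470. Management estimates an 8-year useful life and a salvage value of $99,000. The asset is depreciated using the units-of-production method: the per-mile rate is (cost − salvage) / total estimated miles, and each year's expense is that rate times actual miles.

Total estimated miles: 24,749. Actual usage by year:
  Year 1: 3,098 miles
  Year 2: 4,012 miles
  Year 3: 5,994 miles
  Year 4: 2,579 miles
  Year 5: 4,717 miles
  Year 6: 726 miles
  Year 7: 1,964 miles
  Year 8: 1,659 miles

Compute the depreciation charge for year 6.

Depreciable base = $841,470 − $99,000 = $742,470.
Rate = $742,470 / 24,749 miles = $30 per mile.
Year 1: 3,098 × $30 = $92,940. Book value $748,530.
Year 2: 4,012 × $30 = $120,360. Book value $628,170.
Year 3: 5,994 × $30 = $179,820. Book value $448,350.
Year 4: 2,579 × $30 = $77,370. Book value $370,980.
Year 5: 4,717 × $30 = $141,510. Book value $229,470.
Year 6: 726 × $30 = $21,780. Book value $207,690.

$21,780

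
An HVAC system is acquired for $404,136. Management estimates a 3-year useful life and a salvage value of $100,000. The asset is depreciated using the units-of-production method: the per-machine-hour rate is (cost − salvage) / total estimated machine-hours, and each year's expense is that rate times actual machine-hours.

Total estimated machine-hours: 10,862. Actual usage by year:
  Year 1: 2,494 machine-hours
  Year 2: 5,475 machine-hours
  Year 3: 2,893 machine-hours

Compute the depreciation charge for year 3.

$81,004

Depreciable base = $404,136 − $100,000 = $304,136.
Rate = $304,136 / 10,862 machine-hours = $28 per machine-hour.
Year 1: 2,494 × $28 = $69,832. Book value $334,304.
Year 2: 5,475 × $28 = $153,300. Book value $181,004.
Year 3: 2,893 × $28 = $81,004. Book value $100,000.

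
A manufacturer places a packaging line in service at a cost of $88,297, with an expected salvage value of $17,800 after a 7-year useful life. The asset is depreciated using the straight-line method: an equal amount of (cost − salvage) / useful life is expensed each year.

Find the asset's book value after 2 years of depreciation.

$68,155

Depreciable base = $88,297 − $17,800 = $70,497.
Annual expense = $70,497 / 7 = $10,071.
End of year 1: book value $78,226.
End of year 2: book value $68,155.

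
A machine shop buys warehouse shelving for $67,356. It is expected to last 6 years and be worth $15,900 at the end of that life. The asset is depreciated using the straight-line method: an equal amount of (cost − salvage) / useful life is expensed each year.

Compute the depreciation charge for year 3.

Depreciable base = $67,356 − $15,900 = $51,456.
Annual expense = $51,456 / 6 = $8,576.

$8,576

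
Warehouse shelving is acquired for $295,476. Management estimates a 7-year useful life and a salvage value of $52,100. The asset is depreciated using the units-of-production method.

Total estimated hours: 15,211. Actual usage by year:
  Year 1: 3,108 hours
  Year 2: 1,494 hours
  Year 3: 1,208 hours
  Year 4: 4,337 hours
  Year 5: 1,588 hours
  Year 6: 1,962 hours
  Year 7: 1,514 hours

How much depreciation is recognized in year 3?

Depreciable base = $295,476 − $52,100 = $243,376.
Rate = $243,376 / 15,211 hours = $16 per hour.
Year 1: 3,108 × $16 = $49,728. Book value $245,748.
Year 2: 1,494 × $16 = $23,904. Book value $221,844.
Year 3: 1,208 × $16 = $19,328. Book value $202,516.

$19,328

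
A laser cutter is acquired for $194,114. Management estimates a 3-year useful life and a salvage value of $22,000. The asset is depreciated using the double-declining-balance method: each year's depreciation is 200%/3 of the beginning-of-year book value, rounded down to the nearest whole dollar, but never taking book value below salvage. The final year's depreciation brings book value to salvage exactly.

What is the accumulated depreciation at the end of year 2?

$172,114

Depreciable base = $194,114 − $22,000 = $172,114.
Year 1: ⌊$194,114 × 200%/3⌋ = $129,409. Book value $64,705.
Year 2: ⌊$64,705 × 200%/3⌋ = $43,136, capped at $42,705. Book value $22,000.
Accumulated through year 2 = $194,114 − $22,000 = $172,114.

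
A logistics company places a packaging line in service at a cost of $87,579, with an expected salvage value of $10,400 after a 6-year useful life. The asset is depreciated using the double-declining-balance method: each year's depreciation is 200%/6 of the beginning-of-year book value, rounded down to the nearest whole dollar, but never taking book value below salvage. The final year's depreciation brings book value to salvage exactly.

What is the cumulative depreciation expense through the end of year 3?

Depreciable base = $87,579 − $10,400 = $77,179.
Year 1: ⌊$87,579 × 200%/6⌋ = $29,193. Book value $58,386.
Year 2: ⌊$58,386 × 200%/6⌋ = $19,462. Book value $38,924.
Year 3: ⌊$38,924 × 200%/6⌋ = $12,974. Book value $25,950.
Accumulated through year 3 = $87,579 − $25,950 = $61,629.

$61,629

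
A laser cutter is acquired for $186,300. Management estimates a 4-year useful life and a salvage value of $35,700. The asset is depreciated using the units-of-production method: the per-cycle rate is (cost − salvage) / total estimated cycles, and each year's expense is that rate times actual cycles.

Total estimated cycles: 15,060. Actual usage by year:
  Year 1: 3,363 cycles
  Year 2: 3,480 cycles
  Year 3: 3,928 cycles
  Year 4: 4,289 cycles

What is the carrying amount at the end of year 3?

Depreciable base = $186,300 − $35,700 = $150,600.
Rate = $150,600 / 15,060 cycles = $10 per cycle.
Year 1: 3,363 × $10 = $33,630. Book value $152,670.
Year 2: 3,480 × $10 = $34,800. Book value $117,870.
Year 3: 3,928 × $10 = $39,280. Book value $78,590.

$78,590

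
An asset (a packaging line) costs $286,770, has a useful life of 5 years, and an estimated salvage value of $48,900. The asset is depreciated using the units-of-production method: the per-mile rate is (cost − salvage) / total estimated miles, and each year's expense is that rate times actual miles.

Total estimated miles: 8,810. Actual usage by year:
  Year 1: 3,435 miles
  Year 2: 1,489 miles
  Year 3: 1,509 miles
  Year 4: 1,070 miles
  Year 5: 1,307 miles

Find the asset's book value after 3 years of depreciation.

$113,079

Depreciable base = $286,770 − $48,900 = $237,870.
Rate = $237,870 / 8,810 miles = $27 per mile.
Year 1: 3,435 × $27 = $92,745. Book value $194,025.
Year 2: 1,489 × $27 = $40,203. Book value $153,822.
Year 3: 1,509 × $27 = $40,743. Book value $113,079.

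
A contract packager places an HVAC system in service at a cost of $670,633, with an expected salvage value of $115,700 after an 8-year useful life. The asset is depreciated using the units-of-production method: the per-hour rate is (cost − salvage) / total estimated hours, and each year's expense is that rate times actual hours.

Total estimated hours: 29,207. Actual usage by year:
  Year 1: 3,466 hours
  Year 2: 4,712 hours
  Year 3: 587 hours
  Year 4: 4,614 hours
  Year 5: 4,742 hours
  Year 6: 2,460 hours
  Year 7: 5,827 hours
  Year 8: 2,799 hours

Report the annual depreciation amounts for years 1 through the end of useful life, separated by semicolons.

$65,854; $89,528; $11,153; $87,666; $90,098; $46,740; $110,713; $53,181

Depreciable base = $670,633 − $115,700 = $554,933.
Rate = $554,933 / 29,207 hours = $19 per hour.
Year 1: 3,466 × $19 = $65,854. Book value $604,779.
Year 2: 4,712 × $19 = $89,528. Book value $515,251.
Year 3: 587 × $19 = $11,153. Book value $504,098.
Year 4: 4,614 × $19 = $87,666. Book value $416,432.
Year 5: 4,742 × $19 = $90,098. Book value $326,334.
Year 6: 2,460 × $19 = $46,740. Book value $279,594.
Year 7: 5,827 × $19 = $110,713. Book value $168,881.
Year 8: 2,799 × $19 = $53,181. Book value $115,700.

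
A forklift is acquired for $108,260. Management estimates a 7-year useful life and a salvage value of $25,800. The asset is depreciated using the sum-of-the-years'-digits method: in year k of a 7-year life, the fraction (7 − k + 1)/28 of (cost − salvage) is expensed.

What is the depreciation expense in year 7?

Depreciable base = $108,260 − $25,800 = $82,460.
Sum of the years' digits = 7+6+5+4+3+2+1 = 28.
Year 1: $82,460 × 7/28 = $20,615. Book value $87,645.
Year 2: $82,460 × 6/28 = $17,670. Book value $69,975.
Year 3: $82,460 × 5/28 = $14,725. Book value $55,250.
Year 4: $82,460 × 4/28 = $11,780. Book value $43,470.
Year 5: $82,460 × 3/28 = $8,835. Book value $34,635.
Year 6: $82,460 × 2/28 = $5,890. Book value $28,745.
Year 7: $82,460 × 1/28 = $2,945. Book value $25,800.

$2,945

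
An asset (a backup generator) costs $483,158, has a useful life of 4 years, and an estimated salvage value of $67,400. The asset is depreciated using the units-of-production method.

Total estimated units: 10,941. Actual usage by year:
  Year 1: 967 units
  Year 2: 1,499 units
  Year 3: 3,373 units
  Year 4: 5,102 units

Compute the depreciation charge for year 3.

Depreciable base = $483,158 − $67,400 = $415,758.
Rate = $415,758 / 10,941 units = $38 per unit.
Year 1: 967 × $38 = $36,746. Book value $446,412.
Year 2: 1,499 × $38 = $56,962. Book value $389,450.
Year 3: 3,373 × $38 = $128,174. Book value $261,276.

$128,174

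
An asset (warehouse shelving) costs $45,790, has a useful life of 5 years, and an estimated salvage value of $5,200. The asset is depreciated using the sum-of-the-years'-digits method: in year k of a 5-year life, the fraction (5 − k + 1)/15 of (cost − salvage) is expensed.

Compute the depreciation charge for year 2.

Depreciable base = $45,790 − $5,200 = $40,590.
Sum of the years' digits = 5+4+3+2+1 = 15.
Year 1: $40,590 × 5/15 = $13,530. Book value $32,260.
Year 2: $40,590 × 4/15 = $10,824. Book value $21,436.

$10,824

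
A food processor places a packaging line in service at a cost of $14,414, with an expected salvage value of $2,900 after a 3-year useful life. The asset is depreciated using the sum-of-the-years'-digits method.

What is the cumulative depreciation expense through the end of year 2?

Depreciable base = $14,414 − $2,900 = $11,514.
Sum of the years' digits = 3+2+1 = 6.
Year 1: $11,514 × 3/6 = $5,757. Book value $8,657.
Year 2: $11,514 × 2/6 = $3,838. Book value $4,819.
Accumulated through year 2 = $14,414 − $4,819 = $9,595.

$9,595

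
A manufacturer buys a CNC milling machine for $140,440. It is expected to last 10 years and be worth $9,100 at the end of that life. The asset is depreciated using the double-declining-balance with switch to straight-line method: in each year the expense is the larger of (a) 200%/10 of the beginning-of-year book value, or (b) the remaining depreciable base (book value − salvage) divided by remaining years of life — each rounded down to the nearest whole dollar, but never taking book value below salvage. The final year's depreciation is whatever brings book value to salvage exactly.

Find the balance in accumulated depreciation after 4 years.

Depreciable base = $140,440 − $9,100 = $131,340.
Year 1: DB = ⌊$140,440 × 200%/10⌋ = $28,088; SL = ⌊$131,340/10⌋ = $13,134 → take DB $28,088. Book value $112,352.
Year 2: DB = ⌊$112,352 × 200%/10⌋ = $22,470; SL = ⌊$103,252/9⌋ = $11,472 → take DB $22,470. Book value $89,882.
Year 3: DB = ⌊$89,882 × 200%/10⌋ = $17,976; SL = ⌊$80,782/8⌋ = $10,097 → take DB $17,976. Book value $71,906.
Year 4: DB = ⌊$71,906 × 200%/10⌋ = $14,381; SL = ⌊$62,806/7⌋ = $8,972 → take DB $14,381. Book value $57,525.
Accumulated through year 4 = $140,440 − $57,525 = $82,915.

$82,915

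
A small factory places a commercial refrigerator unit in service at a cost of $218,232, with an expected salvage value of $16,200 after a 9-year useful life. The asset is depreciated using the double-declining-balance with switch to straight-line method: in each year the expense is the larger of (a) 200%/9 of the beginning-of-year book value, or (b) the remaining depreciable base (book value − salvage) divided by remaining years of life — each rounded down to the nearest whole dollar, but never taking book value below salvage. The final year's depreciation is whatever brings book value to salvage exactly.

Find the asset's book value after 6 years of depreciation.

$48,313

Depreciable base = $218,232 − $16,200 = $202,032.
Year 1: DB = ⌊$218,232 × 200%/9⌋ = $48,496; SL = ⌊$202,032/9⌋ = $22,448 → take DB $48,496. Book value $169,736.
Year 2: DB = ⌊$169,736 × 200%/9⌋ = $37,719; SL = ⌊$153,536/8⌋ = $19,192 → take DB $37,719. Book value $132,017.
Year 3: DB = ⌊$132,017 × 200%/9⌋ = $29,337; SL = ⌊$115,817/7⌋ = $16,545 → take DB $29,337. Book value $102,680.
Year 4: DB = ⌊$102,680 × 200%/9⌋ = $22,817; SL = ⌊$86,480/6⌋ = $14,413 → take DB $22,817. Book value $79,863.
Year 5: DB = ⌊$79,863 × 200%/9⌋ = $17,747; SL = ⌊$63,663/5⌋ = $12,732 → take DB $17,747. Book value $62,116.
Year 6: DB = ⌊$62,116 × 200%/9⌋ = $13,803; SL = ⌊$45,916/4⌋ = $11,479 → take DB $13,803. Book value $48,313.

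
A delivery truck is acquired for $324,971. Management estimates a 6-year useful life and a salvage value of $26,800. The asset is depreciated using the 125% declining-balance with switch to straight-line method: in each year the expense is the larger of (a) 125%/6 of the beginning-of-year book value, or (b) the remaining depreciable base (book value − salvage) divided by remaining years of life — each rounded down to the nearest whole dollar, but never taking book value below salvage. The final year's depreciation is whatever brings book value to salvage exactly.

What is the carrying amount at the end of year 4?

$115,236

Depreciable base = $324,971 − $26,800 = $298,171.
Year 1: DB = ⌊$324,971 × 125%/6⌋ = $67,702; SL = ⌊$298,171/6⌋ = $49,695 → take DB $67,702. Book value $257,269.
Year 2: DB = ⌊$257,269 × 125%/6⌋ = $53,597; SL = ⌊$230,469/5⌋ = $46,093 → take DB $53,597. Book value $203,672.
Year 3: DB = ⌊$203,672 × 125%/6⌋ = $42,431; SL = ⌊$176,872/4⌋ = $44,218 → take SL $44,218. Book value $159,454.
Year 4: DB = ⌊$159,454 × 125%/6⌋ = $33,219; SL = ⌊$132,654/3⌋ = $44,218 → take SL $44,218. Book value $115,236.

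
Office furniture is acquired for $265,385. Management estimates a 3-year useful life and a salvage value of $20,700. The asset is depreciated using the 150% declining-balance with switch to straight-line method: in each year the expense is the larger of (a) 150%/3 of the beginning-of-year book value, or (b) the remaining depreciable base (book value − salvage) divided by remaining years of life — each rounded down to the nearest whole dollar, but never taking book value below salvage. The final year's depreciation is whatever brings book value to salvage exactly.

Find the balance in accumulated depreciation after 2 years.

$199,038

Depreciable base = $265,385 − $20,700 = $244,685.
Year 1: DB = ⌊$265,385 × 150%/3⌋ = $132,692; SL = ⌊$244,685/3⌋ = $81,561 → take DB $132,692. Book value $132,693.
Year 2: DB = ⌊$132,693 × 150%/3⌋ = $66,346; SL = ⌊$111,993/2⌋ = $55,996 → take DB $66,346. Book value $66,347.
Accumulated through year 2 = $265,385 − $66,347 = $199,038.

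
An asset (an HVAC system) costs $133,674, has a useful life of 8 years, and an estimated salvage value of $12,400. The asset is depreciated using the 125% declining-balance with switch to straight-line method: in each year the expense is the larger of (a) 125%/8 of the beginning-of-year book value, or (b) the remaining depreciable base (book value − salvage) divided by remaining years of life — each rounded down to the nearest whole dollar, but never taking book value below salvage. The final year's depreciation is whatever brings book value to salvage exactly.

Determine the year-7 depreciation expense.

Depreciable base = $133,674 − $12,400 = $121,274.
Year 1: DB = ⌊$133,674 × 125%/8⌋ = $20,886; SL = ⌊$121,274/8⌋ = $15,159 → take DB $20,886. Book value $112,788.
Year 2: DB = ⌊$112,788 × 125%/8⌋ = $17,623; SL = ⌊$100,388/7⌋ = $14,341 → take DB $17,623. Book value $95,165.
Year 3: DB = ⌊$95,165 × 125%/8⌋ = $14,869; SL = ⌊$82,765/6⌋ = $13,794 → take DB $14,869. Book value $80,296.
Year 4: DB = ⌊$80,296 × 125%/8⌋ = $12,546; SL = ⌊$67,896/5⌋ = $13,579 → take SL $13,579. Book value $66,717.
Year 5: DB = ⌊$66,717 × 125%/8⌋ = $10,424; SL = ⌊$54,317/4⌋ = $13,579 → take SL $13,579. Book value $53,138.
Year 6: DB = ⌊$53,138 × 125%/8⌋ = $8,302; SL = ⌊$40,738/3⌋ = $13,579 → take SL $13,579. Book value $39,559.
Year 7: DB = ⌊$39,559 × 125%/8⌋ = $6,181; SL = ⌊$27,159/2⌋ = $13,579 → take SL $13,579. Book value $25,980.

$13,579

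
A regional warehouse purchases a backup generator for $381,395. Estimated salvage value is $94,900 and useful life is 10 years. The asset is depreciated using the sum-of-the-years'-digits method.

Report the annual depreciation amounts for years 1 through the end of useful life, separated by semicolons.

$52,090; $46,881; $41,672; $36,463; $31,254; $26,045; $20,836; $15,627; $10,418; $5,209

Depreciable base = $381,395 − $94,900 = $286,495.
Sum of the years' digits = 10+9+8+7+6+5+4+3+2+1 = 55.
Year 1: $286,495 × 10/55 = $52,090. Book value $329,305.
Year 2: $286,495 × 9/55 = $46,881. Book value $282,424.
Year 3: $286,495 × 8/55 = $41,672. Book value $240,752.
Year 4: $286,495 × 7/55 = $36,463. Book value $204,289.
Year 5: $286,495 × 6/55 = $31,254. Book value $173,035.
Year 6: $286,495 × 5/55 = $26,045. Book value $146,990.
Year 7: $286,495 × 4/55 = $20,836. Book value $126,154.
Year 8: $286,495 × 3/55 = $15,627. Book value $110,527.
Year 9: $286,495 × 2/55 = $10,418. Book value $100,109.
Year 10: $286,495 × 1/55 = $5,209. Book value $94,900.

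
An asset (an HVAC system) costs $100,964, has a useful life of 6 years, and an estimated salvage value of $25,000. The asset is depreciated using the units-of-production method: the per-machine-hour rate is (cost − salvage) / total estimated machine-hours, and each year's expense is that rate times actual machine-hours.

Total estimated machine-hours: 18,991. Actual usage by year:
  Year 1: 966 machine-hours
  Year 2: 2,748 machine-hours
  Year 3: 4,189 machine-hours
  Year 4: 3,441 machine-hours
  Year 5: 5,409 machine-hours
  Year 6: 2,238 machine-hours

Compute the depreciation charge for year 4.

$13,764

Depreciable base = $100,964 − $25,000 = $75,964.
Rate = $75,964 / 18,991 machine-hours = $4 per machine-hour.
Year 1: 966 × $4 = $3,864. Book value $97,100.
Year 2: 2,748 × $4 = $10,992. Book value $86,108.
Year 3: 4,189 × $4 = $16,756. Book value $69,352.
Year 4: 3,441 × $4 = $13,764. Book value $55,588.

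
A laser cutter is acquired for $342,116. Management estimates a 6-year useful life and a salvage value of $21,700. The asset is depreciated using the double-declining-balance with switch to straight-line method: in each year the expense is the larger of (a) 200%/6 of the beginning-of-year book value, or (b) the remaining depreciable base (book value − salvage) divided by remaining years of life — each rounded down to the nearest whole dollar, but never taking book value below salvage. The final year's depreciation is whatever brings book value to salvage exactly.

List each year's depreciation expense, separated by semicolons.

$114,038; $76,026; $50,684; $33,789; $22,939; $22,940

Depreciable base = $342,116 − $21,700 = $320,416.
Year 1: DB = ⌊$342,116 × 200%/6⌋ = $114,038; SL = ⌊$320,416/6⌋ = $53,402 → take DB $114,038. Book value $228,078.
Year 2: DB = ⌊$228,078 × 200%/6⌋ = $76,026; SL = ⌊$206,378/5⌋ = $41,275 → take DB $76,026. Book value $152,052.
Year 3: DB = ⌊$152,052 × 200%/6⌋ = $50,684; SL = ⌊$130,352/4⌋ = $32,588 → take DB $50,684. Book value $101,368.
Year 4: DB = ⌊$101,368 × 200%/6⌋ = $33,789; SL = ⌊$79,668/3⌋ = $26,556 → take DB $33,789. Book value $67,579.
Year 5: DB = ⌊$67,579 × 200%/6⌋ = $22,526; SL = ⌊$45,879/2⌋ = $22,939 → take SL $22,939. Book value $44,640.
Year 6 (final): $44,640 − $21,700 = $22,940. Book value $21,700.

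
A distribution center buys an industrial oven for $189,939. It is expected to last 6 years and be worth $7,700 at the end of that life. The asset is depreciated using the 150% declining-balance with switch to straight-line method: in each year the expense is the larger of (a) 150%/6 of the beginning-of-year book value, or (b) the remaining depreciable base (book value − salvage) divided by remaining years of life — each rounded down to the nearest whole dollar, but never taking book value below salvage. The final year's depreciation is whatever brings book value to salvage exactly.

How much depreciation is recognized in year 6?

$24,144

Depreciable base = $189,939 − $7,700 = $182,239.
Year 1: DB = ⌊$189,939 × 150%/6⌋ = $47,484; SL = ⌊$182,239/6⌋ = $30,373 → take DB $47,484. Book value $142,455.
Year 2: DB = ⌊$142,455 × 150%/6⌋ = $35,613; SL = ⌊$134,755/5⌋ = $26,951 → take DB $35,613. Book value $106,842.
Year 3: DB = ⌊$106,842 × 150%/6⌋ = $26,710; SL = ⌊$99,142/4⌋ = $24,785 → take DB $26,710. Book value $80,132.
Year 4: DB = ⌊$80,132 × 150%/6⌋ = $20,033; SL = ⌊$72,432/3⌋ = $24,144 → take SL $24,144. Book value $55,988.
Year 5: DB = ⌊$55,988 × 150%/6⌋ = $13,997; SL = ⌊$48,288/2⌋ = $24,144 → take SL $24,144. Book value $31,844.
Year 6 (final): $31,844 − $7,700 = $24,144. Book value $7,700.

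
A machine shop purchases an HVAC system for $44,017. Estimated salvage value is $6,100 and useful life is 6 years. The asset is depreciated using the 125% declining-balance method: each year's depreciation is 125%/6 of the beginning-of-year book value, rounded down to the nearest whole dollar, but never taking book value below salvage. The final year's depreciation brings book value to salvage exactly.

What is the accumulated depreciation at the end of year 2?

$16,429

Depreciable base = $44,017 − $6,100 = $37,917.
Year 1: ⌊$44,017 × 125%/6⌋ = $9,170. Book value $34,847.
Year 2: ⌊$34,847 × 125%/6⌋ = $7,259. Book value $27,588.
Accumulated through year 2 = $44,017 − $27,588 = $16,429.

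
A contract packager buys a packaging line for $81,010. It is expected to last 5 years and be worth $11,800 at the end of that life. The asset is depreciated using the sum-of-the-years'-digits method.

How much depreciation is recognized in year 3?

$13,842

Depreciable base = $81,010 − $11,800 = $69,210.
Sum of the years' digits = 5+4+3+2+1 = 15.
Year 1: $69,210 × 5/15 = $23,070. Book value $57,940.
Year 2: $69,210 × 4/15 = $18,456. Book value $39,484.
Year 3: $69,210 × 3/15 = $13,842. Book value $25,642.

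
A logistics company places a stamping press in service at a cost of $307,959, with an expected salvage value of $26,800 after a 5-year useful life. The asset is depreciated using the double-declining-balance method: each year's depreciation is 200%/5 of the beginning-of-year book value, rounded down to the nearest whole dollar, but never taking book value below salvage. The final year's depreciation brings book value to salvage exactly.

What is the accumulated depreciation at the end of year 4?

$268,047

Depreciable base = $307,959 − $26,800 = $281,159.
Year 1: ⌊$307,959 × 200%/5⌋ = $123,183. Book value $184,776.
Year 2: ⌊$184,776 × 200%/5⌋ = $73,910. Book value $110,866.
Year 3: ⌊$110,866 × 200%/5⌋ = $44,346. Book value $66,520.
Year 4: ⌊$66,520 × 200%/5⌋ = $26,608. Book value $39,912.
Accumulated through year 4 = $307,959 − $39,912 = $268,047.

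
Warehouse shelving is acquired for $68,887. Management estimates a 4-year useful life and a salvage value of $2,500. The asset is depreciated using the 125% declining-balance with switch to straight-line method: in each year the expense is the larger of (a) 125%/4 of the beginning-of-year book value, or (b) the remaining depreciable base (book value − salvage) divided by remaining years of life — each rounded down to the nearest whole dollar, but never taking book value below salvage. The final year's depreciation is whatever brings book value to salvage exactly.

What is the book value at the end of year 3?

$17,454

Depreciable base = $68,887 − $2,500 = $66,387.
Year 1: DB = ⌊$68,887 × 125%/4⌋ = $21,527; SL = ⌊$66,387/4⌋ = $16,596 → take DB $21,527. Book value $47,360.
Year 2: DB = ⌊$47,360 × 125%/4⌋ = $14,800; SL = ⌊$44,860/3⌋ = $14,953 → take SL $14,953. Book value $32,407.
Year 3: DB = ⌊$32,407 × 125%/4⌋ = $10,127; SL = ⌊$29,907/2⌋ = $14,953 → take SL $14,953. Book value $17,454.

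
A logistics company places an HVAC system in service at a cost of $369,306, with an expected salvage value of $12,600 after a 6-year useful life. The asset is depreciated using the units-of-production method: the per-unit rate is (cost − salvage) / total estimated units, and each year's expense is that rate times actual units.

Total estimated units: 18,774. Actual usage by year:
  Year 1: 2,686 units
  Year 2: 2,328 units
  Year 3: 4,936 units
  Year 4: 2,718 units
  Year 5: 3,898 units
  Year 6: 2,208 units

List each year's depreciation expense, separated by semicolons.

$51,034; $44,232; $93,784; $51,642; $74,062; $41,952

Depreciable base = $369,306 − $12,600 = $356,706.
Rate = $356,706 / 18,774 units = $19 per unit.
Year 1: 2,686 × $19 = $51,034. Book value $318,272.
Year 2: 2,328 × $19 = $44,232. Book value $274,040.
Year 3: 4,936 × $19 = $93,784. Book value $180,256.
Year 4: 2,718 × $19 = $51,642. Book value $128,614.
Year 5: 3,898 × $19 = $74,062. Book value $54,552.
Year 6: 2,208 × $19 = $41,952. Book value $12,600.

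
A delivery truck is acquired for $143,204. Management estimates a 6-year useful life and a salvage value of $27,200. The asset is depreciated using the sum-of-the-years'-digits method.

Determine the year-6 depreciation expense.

Depreciable base = $143,204 − $27,200 = $116,004.
Sum of the years' digits = 6+5+4+3+2+1 = 21.
Year 1: $116,004 × 6/21 = $33,144. Book value $110,060.
Year 2: $116,004 × 5/21 = $27,620. Book value $82,440.
Year 3: $116,004 × 4/21 = $22,096. Book value $60,344.
Year 4: $116,004 × 3/21 = $16,572. Book value $43,772.
Year 5: $116,004 × 2/21 = $11,048. Book value $32,724.
Year 6: $116,004 × 1/21 = $5,524. Book value $27,200.

$5,524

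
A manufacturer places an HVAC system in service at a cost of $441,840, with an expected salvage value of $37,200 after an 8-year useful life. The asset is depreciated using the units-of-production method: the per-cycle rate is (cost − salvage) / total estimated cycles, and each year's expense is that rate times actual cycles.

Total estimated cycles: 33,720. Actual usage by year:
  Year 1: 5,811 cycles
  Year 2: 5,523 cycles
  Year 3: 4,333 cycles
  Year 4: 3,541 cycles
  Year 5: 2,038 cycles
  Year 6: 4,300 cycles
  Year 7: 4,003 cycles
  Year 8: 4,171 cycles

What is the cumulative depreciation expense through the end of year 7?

Depreciable base = $441,840 − $37,200 = $404,640.
Rate = $404,640 / 33,720 cycles = $12 per cycle.
Year 1: 5,811 × $12 = $69,732. Book value $372,108.
Year 2: 5,523 × $12 = $66,276. Book value $305,832.
Year 3: 4,333 × $12 = $51,996. Book value $253,836.
Year 4: 3,541 × $12 = $42,492. Book value $211,344.
Year 5: 2,038 × $12 = $24,456. Book value $186,888.
Year 6: 4,300 × $12 = $51,600. Book value $135,288.
Year 7: 4,003 × $12 = $48,036. Book value $87,252.
Accumulated through year 7 = $441,840 − $87,252 = $354,588.

$354,588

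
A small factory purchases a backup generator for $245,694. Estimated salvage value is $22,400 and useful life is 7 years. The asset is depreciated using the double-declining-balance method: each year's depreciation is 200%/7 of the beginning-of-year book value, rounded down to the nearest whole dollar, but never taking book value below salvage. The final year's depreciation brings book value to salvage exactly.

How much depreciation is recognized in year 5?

Depreciable base = $245,694 − $22,400 = $223,294.
Year 1: ⌊$245,694 × 200%/7⌋ = $70,198. Book value $175,496.
Year 2: ⌊$175,496 × 200%/7⌋ = $50,141. Book value $125,355.
Year 3: ⌊$125,355 × 200%/7⌋ = $35,815. Book value $89,540.
Year 4: ⌊$89,540 × 200%/7⌋ = $25,582. Book value $63,958.
Year 5: ⌊$63,958 × 200%/7⌋ = $18,273. Book value $45,685.

$18,273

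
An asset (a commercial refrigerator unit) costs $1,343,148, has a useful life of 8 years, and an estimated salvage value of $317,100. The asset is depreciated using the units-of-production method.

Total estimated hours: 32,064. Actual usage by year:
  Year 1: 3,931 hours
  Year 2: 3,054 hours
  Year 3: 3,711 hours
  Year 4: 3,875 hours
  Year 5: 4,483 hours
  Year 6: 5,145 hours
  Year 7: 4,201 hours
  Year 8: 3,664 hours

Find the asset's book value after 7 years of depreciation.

Depreciable base = $1,343,148 − $317,100 = $1,026,048.
Rate = $1,026,048 / 32,064 hours = $32 per hour.
Year 1: 3,931 × $32 = $125,792. Book value $1,217,356.
Year 2: 3,054 × $32 = $97,728. Book value $1,119,628.
Year 3: 3,711 × $32 = $118,752. Book value $1,000,876.
Year 4: 3,875 × $32 = $124,000. Book value $876,876.
Year 5: 4,483 × $32 = $143,456. Book value $733,420.
Year 6: 5,145 × $32 = $164,640. Book value $568,780.
Year 7: 4,201 × $32 = $134,432. Book value $434,348.

$434,348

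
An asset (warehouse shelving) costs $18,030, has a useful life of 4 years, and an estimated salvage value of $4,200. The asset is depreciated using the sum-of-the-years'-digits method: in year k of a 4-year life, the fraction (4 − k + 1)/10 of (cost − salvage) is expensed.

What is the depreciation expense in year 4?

Depreciable base = $18,030 − $4,200 = $13,830.
Sum of the years' digits = 4+3+2+1 = 10.
Year 1: $13,830 × 4/10 = $5,532. Book value $12,498.
Year 2: $13,830 × 3/10 = $4,149. Book value $8,349.
Year 3: $13,830 × 2/10 = $2,766. Book value $5,583.
Year 4: $13,830 × 1/10 = $1,383. Book value $4,200.

$1,383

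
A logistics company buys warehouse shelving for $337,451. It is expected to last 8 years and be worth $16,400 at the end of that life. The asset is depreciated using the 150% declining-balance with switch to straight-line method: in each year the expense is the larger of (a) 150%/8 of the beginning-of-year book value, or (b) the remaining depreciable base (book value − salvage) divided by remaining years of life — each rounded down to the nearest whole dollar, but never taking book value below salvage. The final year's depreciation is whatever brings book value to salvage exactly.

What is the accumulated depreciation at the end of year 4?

Depreciable base = $337,451 − $16,400 = $321,051.
Year 1: DB = ⌊$337,451 × 150%/8⌋ = $63,272; SL = ⌊$321,051/8⌋ = $40,131 → take DB $63,272. Book value $274,179.
Year 2: DB = ⌊$274,179 × 150%/8⌋ = $51,408; SL = ⌊$257,779/7⌋ = $36,825 → take DB $51,408. Book value $222,771.
Year 3: DB = ⌊$222,771 × 150%/8⌋ = $41,769; SL = ⌊$206,371/6⌋ = $34,395 → take DB $41,769. Book value $181,002.
Year 4: DB = ⌊$181,002 × 150%/8⌋ = $33,937; SL = ⌊$164,602/5⌋ = $32,920 → take DB $33,937. Book value $147,065.
Accumulated through year 4 = $337,451 − $147,065 = $190,386.

$190,386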